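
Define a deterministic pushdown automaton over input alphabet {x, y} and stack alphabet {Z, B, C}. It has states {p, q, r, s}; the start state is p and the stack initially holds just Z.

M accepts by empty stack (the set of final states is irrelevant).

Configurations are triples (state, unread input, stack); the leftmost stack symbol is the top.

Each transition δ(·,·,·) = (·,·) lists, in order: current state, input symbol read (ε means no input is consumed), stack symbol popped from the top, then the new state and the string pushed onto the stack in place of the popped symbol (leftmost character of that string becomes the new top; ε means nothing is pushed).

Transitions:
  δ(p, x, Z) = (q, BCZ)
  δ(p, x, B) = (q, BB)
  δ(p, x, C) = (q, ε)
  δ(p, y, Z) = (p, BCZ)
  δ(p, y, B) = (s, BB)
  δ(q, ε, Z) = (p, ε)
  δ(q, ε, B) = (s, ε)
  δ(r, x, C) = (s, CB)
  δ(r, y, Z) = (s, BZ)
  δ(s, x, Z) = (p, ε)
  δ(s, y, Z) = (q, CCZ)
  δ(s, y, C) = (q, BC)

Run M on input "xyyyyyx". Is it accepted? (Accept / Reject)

(p, xyyyyyx, Z)
  read x, top Z: go to q, push BCZ → (q, yyyyyx, BCZ)
  ε-move, top B: go to s, push ε → (s, yyyyyx, CZ)
  read y, top C: go to q, push BC → (q, yyyyx, BCZ)
  ε-move, top B: go to s, push ε → (s, yyyyx, CZ)
  read y, top C: go to q, push BC → (q, yyyx, BCZ)
  ε-move, top B: go to s, push ε → (s, yyyx, CZ)
  read y, top C: go to q, push BC → (q, yyx, BCZ)
  ε-move, top B: go to s, push ε → (s, yyx, CZ)
  read y, top C: go to q, push BC → (q, yx, BCZ)
  ε-move, top B: go to s, push ε → (s, yx, CZ)
  read y, top C: go to q, push BC → (q, x, BCZ)
  ε-move, top B: go to s, push ε → (s, x, CZ)
No transition applies at (s, x, CZ); input not fully consumed.

Reject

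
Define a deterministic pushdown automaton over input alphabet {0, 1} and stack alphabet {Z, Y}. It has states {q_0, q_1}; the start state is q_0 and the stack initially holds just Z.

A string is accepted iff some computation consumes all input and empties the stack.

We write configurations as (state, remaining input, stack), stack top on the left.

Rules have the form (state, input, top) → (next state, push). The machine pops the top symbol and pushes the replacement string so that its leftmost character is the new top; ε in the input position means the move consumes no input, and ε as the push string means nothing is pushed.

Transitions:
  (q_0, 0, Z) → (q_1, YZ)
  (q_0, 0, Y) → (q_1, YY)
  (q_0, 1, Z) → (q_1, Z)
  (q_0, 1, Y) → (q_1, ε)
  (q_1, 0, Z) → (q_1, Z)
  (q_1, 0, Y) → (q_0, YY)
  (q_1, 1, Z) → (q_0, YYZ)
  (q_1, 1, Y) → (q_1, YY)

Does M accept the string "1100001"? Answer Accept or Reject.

(q_0, 1100001, Z)
  read 1, top Z: go to q_1, push Z → (q_1, 100001, Z)
  read 1, top Z: go to q_0, push YYZ → (q_0, 00001, YYZ)
  read 0, top Y: go to q_1, push YY → (q_1, 0001, YYYZ)
  read 0, top Y: go to q_0, push YY → (q_0, 001, YYYYZ)
  read 0, top Y: go to q_1, push YY → (q_1, 01, YYYYYZ)
  read 0, top Y: go to q_0, push YY → (q_0, 1, YYYYYYZ)
  read 1, top Y: go to q_1, push ε → (q_1, ε, YYYYYZ)
All input consumed; stack is YYYYYZ, not empty, and no further ε-move applies.

Reject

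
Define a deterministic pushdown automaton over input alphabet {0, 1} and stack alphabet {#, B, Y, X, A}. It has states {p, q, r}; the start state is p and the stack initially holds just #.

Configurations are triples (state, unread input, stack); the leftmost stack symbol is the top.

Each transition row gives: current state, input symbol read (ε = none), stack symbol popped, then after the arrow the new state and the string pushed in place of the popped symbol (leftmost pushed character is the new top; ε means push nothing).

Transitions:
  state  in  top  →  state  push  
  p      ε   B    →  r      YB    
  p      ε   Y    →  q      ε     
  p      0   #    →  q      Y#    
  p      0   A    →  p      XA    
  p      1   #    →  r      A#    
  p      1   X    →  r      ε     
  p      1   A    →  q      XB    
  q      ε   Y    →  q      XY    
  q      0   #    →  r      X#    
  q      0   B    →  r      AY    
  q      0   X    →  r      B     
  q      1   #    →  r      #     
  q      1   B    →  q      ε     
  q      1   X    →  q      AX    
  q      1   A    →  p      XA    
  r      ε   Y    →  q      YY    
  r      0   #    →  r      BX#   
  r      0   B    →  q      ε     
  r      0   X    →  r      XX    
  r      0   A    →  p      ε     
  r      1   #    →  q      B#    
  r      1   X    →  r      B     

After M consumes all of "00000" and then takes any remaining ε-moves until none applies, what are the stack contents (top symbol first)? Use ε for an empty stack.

(p, 00000, #)
  read 0, top #: go to q, push Y# → (q, 0000, Y#)
  ε-move, top Y: go to q, push XY → (q, 0000, XY#)
  read 0, top X: go to r, push B → (r, 000, BY#)
  read 0, top B: go to q, push ε → (q, 00, Y#)
  ε-move, top Y: go to q, push XY → (q, 00, XY#)
  read 0, top X: go to r, push B → (r, 0, BY#)
  read 0, top B: go to q, push ε → (q, ε, Y#)
  ε-move, top Y: go to q, push XY → (q, ε, XY#)
All input consumed in state q with stack XY#.

XY#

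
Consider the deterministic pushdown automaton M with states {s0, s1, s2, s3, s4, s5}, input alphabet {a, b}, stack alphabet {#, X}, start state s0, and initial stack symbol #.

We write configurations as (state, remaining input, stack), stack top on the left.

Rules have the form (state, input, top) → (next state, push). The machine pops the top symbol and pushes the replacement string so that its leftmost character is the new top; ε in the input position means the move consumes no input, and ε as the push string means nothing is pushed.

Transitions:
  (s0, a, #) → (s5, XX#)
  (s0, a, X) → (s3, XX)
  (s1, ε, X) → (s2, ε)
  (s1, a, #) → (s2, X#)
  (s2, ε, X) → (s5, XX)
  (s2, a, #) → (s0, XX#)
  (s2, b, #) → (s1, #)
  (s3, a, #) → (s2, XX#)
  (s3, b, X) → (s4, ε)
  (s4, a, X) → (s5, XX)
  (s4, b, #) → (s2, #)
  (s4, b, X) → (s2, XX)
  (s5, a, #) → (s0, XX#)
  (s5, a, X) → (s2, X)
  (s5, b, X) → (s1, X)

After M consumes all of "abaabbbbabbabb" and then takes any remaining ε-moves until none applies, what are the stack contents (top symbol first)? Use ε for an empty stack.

XXXXXX#

(s0, abaabbbbabbabb, #)
  read a, top #: go to s5, push XX# → (s5, baabbbbabbabb, XX#)
  read b, top X: go to s1, push X → (s1, aabbbbabbabb, XX#)
  ε-move, top X: go to s2, push ε → (s2, aabbbbabbabb, X#)
  ε-move, top X: go to s5, push XX → (s5, aabbbbabbabb, XX#)
  read a, top X: go to s2, push X → (s2, abbbbabbabb, XX#)
  ε-move, top X: go to s5, push XX → (s5, abbbbabbabb, XXX#)
  read a, top X: go to s2, push X → (s2, bbbbabbabb, XXX#)
  ε-move, top X: go to s5, push XX → (s5, bbbbabbabb, XXXX#)
  read b, top X: go to s1, push X → (s1, bbbabbabb, XXXX#)
  ε-move, top X: go to s2, push ε → (s2, bbbabbabb, XXX#)
  ε-move, top X: go to s5, push XX → (s5, bbbabbabb, XXXX#)
  read b, top X: go to s1, push X → (s1, bbabbabb, XXXX#)
  ε-move, top X: go to s2, push ε → (s2, bbabbabb, XXX#)
  ε-move, top X: go to s5, push XX → (s5, bbabbabb, XXXX#)
  read b, top X: go to s1, push X → (s1, babbabb, XXXX#)
  ε-move, top X: go to s2, push ε → (s2, babbabb, XXX#)
  ε-move, top X: go to s5, push XX → (s5, babbabb, XXXX#)
  read b, top X: go to s1, push X → (s1, abbabb, XXXX#)
  ε-move, top X: go to s2, push ε → (s2, abbabb, XXX#)
  ε-move, top X: go to s5, push XX → (s5, abbabb, XXXX#)
  read a, top X: go to s2, push X → (s2, bbabb, XXXX#)
  ε-move, top X: go to s5, push XX → (s5, bbabb, XXXXX#)
  read b, top X: go to s1, push X → (s1, babb, XXXXX#)
  ε-move, top X: go to s2, push ε → (s2, babb, XXXX#)
  ε-move, top X: go to s5, push XX → (s5, babb, XXXXX#)
  read b, top X: go to s1, push X → (s1, abb, XXXXX#)
  ε-move, top X: go to s2, push ε → (s2, abb, XXXX#)
  ε-move, top X: go to s5, push XX → (s5, abb, XXXXX#)
  read a, top X: go to s2, push X → (s2, bb, XXXXX#)
  ε-move, top X: go to s5, push XX → (s5, bb, XXXXXX#)
  read b, top X: go to s1, push X → (s1, b, XXXXXX#)
  ε-move, top X: go to s2, push ε → (s2, b, XXXXX#)
  ε-move, top X: go to s5, push XX → (s5, b, XXXXXX#)
  read b, top X: go to s1, push X → (s1, ε, XXXXXX#)
  ε-move, top X: go to s2, push ε → (s2, ε, XXXXX#)
  ε-move, top X: go to s5, push XX → (s5, ε, XXXXXX#)
All input consumed in state s5 with stack XXXXXX#.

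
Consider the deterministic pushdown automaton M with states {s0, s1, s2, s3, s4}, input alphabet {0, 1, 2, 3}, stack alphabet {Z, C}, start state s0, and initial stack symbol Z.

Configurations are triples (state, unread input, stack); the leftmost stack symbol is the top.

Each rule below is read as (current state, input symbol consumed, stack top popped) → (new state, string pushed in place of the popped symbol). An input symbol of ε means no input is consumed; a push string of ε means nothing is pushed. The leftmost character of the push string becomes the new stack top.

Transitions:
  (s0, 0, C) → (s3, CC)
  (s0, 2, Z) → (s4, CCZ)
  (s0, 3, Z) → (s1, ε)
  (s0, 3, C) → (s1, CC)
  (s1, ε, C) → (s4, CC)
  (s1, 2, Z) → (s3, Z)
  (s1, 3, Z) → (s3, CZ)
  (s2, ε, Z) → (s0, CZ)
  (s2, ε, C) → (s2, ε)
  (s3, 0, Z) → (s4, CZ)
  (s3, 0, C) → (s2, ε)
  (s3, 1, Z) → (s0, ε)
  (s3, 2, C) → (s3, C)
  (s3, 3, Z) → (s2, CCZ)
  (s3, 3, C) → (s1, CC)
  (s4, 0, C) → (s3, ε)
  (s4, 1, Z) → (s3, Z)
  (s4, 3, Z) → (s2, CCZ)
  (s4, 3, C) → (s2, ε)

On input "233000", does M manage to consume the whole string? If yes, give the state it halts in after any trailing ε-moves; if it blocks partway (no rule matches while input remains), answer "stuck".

s3

(s0, 233000, Z) ⊢ (s4, 33000, CCZ) ⊢ (s2, 3000, CZ) ⊢ (s2, 3000, Z) ⊢ (s0, 3000, CZ) ⊢ (s1, 000, CCZ) ⊢ (s4, 000, CCCZ) ⊢ (s3, 00, CCZ) ⊢ (s2, 0, CZ) ⊢ (s2, 0, Z) ⊢ (s0, 0, CZ) ⊢ (s3, ε, CCZ)
All input consumed; M is in state s3.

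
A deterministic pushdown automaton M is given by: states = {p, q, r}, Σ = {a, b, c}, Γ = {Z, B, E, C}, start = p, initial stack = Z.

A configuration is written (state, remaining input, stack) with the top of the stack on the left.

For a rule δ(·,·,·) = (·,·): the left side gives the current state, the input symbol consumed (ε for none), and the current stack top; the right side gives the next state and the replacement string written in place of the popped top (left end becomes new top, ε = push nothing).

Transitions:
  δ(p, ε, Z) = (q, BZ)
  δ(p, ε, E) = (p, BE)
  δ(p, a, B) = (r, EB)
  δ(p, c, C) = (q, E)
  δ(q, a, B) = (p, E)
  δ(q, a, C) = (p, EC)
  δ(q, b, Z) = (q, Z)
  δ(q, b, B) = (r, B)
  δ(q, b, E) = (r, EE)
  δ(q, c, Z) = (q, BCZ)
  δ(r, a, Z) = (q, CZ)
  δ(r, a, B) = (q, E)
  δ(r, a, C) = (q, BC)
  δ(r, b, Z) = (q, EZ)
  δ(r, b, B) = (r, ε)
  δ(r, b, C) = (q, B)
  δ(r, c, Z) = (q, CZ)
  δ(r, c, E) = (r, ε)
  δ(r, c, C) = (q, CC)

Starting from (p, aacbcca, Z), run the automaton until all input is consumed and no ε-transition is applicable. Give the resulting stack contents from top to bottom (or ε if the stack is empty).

(p, aacbcca, Z) ⊢ (q, aacbcca, BZ) ⊢ (p, acbcca, EZ) ⊢ (p, acbcca, BEZ) ⊢ (r, cbcca, EBEZ) ⊢ (r, bcca, BEZ) ⊢ (r, cca, EZ) ⊢ (r, ca, Z) ⊢ (q, a, CZ) ⊢ (p, ε, ECZ) ⊢ (p, ε, BECZ)
All input consumed in state p with stack BECZ.

BECZ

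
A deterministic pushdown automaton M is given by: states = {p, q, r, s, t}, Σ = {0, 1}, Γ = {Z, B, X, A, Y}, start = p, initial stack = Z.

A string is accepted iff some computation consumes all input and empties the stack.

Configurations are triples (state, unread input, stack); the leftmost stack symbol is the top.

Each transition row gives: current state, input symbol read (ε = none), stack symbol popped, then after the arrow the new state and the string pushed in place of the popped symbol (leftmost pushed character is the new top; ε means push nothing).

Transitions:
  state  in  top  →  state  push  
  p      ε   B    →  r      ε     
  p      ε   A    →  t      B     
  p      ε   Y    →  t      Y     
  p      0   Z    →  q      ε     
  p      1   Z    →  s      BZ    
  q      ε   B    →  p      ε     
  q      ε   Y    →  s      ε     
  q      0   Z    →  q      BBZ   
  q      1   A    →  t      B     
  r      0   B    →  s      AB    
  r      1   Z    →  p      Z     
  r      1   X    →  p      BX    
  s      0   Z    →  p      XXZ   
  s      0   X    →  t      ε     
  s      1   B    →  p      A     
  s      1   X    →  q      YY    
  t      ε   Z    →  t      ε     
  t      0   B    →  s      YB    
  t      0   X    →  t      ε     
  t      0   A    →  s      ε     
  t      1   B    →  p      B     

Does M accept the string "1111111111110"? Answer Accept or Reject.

Accept

(p, 1111111111110, Z)
  read 1, top Z: go to s, push BZ → (s, 111111111110, BZ)
  read 1, top B: go to p, push A → (p, 11111111110, AZ)
  ε-move, top A: go to t, push B → (t, 11111111110, BZ)
  read 1, top B: go to p, push B → (p, 1111111110, BZ)
  ε-move, top B: go to r, push ε → (r, 1111111110, Z)
  read 1, top Z: go to p, push Z → (p, 111111110, Z)
  read 1, top Z: go to s, push BZ → (s, 11111110, BZ)
  read 1, top B: go to p, push A → (p, 1111110, AZ)
  ε-move, top A: go to t, push B → (t, 1111110, BZ)
  read 1, top B: go to p, push B → (p, 111110, BZ)
  ε-move, top B: go to r, push ε → (r, 111110, Z)
  read 1, top Z: go to p, push Z → (p, 11110, Z)
  read 1, top Z: go to s, push BZ → (s, 1110, BZ)
  read 1, top B: go to p, push A → (p, 110, AZ)
  ε-move, top A: go to t, push B → (t, 110, BZ)
  read 1, top B: go to p, push B → (p, 10, BZ)
  ε-move, top B: go to r, push ε → (r, 10, Z)
  read 1, top Z: go to p, push Z → (p, 0, Z)
  read 0, top Z: go to q, push ε → (q, ε, ε)
All input consumed and the stack is empty.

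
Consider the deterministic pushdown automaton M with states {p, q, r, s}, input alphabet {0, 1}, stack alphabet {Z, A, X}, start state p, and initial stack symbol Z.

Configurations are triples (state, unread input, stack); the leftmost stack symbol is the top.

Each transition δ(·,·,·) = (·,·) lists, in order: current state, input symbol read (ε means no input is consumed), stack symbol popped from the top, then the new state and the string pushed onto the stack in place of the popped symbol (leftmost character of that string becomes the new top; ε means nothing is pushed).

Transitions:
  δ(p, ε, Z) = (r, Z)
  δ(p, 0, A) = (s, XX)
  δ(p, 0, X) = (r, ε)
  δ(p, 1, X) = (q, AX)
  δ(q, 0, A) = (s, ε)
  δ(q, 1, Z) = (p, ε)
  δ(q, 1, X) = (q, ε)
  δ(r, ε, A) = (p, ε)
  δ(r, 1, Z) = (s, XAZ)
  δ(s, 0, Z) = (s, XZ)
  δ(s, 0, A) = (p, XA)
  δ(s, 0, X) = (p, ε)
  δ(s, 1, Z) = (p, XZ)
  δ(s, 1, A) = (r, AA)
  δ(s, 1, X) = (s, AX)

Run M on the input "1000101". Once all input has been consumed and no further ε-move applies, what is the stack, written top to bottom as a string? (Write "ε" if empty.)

(p, 1000101, Z) ⊢ (r, 1000101, Z) ⊢ (s, 000101, XAZ) ⊢ (p, 00101, AZ) ⊢ (s, 0101, XXZ) ⊢ (p, 101, XZ) ⊢ (q, 01, AXZ) ⊢ (s, 1, XZ) ⊢ (s, ε, AXZ)
All input consumed in state s with stack AXZ.

AXZ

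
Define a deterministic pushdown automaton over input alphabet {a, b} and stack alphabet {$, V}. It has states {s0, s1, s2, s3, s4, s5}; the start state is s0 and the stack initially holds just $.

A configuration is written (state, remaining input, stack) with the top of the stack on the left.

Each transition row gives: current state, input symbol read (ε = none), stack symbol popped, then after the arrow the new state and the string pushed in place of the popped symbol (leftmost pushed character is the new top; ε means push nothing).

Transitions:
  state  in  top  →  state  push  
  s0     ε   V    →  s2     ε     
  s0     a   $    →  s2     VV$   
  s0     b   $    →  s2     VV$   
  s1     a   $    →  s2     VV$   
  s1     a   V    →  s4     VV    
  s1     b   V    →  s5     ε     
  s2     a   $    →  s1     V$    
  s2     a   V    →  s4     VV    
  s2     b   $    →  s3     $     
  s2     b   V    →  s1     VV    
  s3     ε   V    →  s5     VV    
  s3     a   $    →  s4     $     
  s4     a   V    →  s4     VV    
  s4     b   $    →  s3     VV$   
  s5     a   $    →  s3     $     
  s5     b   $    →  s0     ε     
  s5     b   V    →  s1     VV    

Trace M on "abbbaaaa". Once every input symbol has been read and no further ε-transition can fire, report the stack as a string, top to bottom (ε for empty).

VVVVVVV$

(s0, abbbaaaa, $)
  read a, top $: go to s2, push VV$ → (s2, bbbaaaa, VV$)
  read b, top V: go to s1, push VV → (s1, bbaaaa, VVV$)
  read b, top V: go to s5, push ε → (s5, baaaa, VV$)
  read b, top V: go to s1, push VV → (s1, aaaa, VVV$)
  read a, top V: go to s4, push VV → (s4, aaa, VVVV$)
  read a, top V: go to s4, push VV → (s4, aa, VVVVV$)
  read a, top V: go to s4, push VV → (s4, a, VVVVVV$)
  read a, top V: go to s4, push VV → (s4, ε, VVVVVVV$)
All input consumed in state s4 with stack VVVVVVV$.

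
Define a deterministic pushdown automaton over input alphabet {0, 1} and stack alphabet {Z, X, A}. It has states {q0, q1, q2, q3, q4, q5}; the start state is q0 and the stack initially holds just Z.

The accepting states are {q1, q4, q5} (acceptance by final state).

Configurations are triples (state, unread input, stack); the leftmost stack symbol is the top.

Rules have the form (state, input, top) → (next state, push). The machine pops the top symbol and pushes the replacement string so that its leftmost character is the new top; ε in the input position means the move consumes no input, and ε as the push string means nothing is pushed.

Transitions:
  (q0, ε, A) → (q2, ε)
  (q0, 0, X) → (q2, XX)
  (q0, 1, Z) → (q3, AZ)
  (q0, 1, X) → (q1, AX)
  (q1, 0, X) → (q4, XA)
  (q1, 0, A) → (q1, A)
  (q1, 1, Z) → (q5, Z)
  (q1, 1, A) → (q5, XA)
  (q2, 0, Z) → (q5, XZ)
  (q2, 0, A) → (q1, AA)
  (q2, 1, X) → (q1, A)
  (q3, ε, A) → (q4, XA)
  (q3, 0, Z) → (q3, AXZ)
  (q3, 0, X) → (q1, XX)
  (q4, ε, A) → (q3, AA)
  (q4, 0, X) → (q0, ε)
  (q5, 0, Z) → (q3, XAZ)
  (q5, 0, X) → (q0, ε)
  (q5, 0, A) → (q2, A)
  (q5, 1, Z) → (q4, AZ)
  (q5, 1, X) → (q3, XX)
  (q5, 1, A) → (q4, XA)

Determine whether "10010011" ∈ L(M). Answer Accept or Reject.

Reject

(q0, 10010011, Z)
  read 1, top Z: go to q3, push AZ → (q3, 0010011, AZ)
  ε-move, top A: go to q4, push XA → (q4, 0010011, XAZ)
  read 0, top X: go to q0, push ε → (q0, 010011, AZ)
  ε-move, top A: go to q2, push ε → (q2, 010011, Z)
  read 0, top Z: go to q5, push XZ → (q5, 10011, XZ)
  read 1, top X: go to q3, push XX → (q3, 0011, XXZ)
  read 0, top X: go to q1, push XX → (q1, 011, XXXZ)
  read 0, top X: go to q4, push XA → (q4, 11, XAXXZ)
No transition applies at (q4, 11, XAXXZ); input not fully consumed.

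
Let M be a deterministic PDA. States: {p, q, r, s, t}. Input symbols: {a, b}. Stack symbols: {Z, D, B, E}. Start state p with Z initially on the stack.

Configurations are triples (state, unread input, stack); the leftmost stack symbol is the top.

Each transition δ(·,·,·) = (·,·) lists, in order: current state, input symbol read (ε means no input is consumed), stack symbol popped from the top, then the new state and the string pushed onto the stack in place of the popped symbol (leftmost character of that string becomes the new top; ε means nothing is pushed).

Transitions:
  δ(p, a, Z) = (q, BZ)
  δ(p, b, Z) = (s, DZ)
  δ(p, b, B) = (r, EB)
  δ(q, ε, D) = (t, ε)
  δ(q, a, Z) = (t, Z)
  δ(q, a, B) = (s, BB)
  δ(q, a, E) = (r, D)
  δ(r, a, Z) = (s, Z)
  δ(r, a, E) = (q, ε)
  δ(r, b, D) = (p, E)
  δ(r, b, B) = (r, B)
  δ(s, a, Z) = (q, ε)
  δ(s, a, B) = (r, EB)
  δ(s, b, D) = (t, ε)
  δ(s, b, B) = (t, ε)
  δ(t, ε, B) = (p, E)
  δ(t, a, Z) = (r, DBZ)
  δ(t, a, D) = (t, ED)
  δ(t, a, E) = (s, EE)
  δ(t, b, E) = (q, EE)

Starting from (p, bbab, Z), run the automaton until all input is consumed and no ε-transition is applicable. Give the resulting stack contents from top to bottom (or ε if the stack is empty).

(p, bbab, Z) ⊢ (s, bab, DZ) ⊢ (t, ab, Z) ⊢ (r, b, DBZ) ⊢ (p, ε, EBZ)
All input consumed in state p with stack EBZ.

EBZ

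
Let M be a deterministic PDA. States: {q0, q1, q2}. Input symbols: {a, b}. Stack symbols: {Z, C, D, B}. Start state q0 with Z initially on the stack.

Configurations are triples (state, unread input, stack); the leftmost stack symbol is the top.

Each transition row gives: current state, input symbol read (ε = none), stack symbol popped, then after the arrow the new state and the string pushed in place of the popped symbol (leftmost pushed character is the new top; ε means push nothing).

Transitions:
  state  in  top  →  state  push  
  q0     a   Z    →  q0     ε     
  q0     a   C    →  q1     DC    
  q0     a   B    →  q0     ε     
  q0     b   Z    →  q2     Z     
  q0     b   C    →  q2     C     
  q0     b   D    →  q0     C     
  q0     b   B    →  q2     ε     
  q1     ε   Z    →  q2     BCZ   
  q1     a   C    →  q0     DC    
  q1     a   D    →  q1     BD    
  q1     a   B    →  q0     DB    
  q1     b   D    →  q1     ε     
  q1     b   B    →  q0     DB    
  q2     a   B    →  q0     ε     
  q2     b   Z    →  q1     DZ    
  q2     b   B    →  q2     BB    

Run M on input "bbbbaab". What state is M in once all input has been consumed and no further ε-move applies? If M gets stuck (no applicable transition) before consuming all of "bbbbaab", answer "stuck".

q2

(q0, bbbbaab, Z) ⊢ (q2, bbbaab, Z) ⊢ (q1, bbaab, DZ) ⊢ (q1, baab, Z) ⊢ (q2, baab, BCZ) ⊢ (q2, aab, BBCZ) ⊢ (q0, ab, BCZ) ⊢ (q0, b, CZ) ⊢ (q2, ε, CZ)
All input consumed; M is in state q2.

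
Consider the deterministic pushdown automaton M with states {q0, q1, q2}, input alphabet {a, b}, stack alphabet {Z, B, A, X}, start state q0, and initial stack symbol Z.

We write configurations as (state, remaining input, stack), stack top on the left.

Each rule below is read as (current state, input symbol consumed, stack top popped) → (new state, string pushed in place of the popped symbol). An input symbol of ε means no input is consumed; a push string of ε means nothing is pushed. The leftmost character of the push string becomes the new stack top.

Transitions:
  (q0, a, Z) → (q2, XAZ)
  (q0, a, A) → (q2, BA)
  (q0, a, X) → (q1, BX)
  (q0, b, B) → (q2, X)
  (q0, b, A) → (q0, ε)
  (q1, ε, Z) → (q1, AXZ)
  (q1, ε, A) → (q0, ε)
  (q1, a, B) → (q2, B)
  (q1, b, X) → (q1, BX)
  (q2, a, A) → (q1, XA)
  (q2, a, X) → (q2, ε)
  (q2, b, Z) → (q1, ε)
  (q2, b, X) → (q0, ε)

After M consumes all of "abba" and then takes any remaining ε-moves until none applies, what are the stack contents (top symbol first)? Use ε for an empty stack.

(q0, abba, Z) ⊢ (q2, bba, XAZ) ⊢ (q0, ba, AZ) ⊢ (q0, a, Z) ⊢ (q2, ε, XAZ)
All input consumed in state q2 with stack XAZ.

XAZ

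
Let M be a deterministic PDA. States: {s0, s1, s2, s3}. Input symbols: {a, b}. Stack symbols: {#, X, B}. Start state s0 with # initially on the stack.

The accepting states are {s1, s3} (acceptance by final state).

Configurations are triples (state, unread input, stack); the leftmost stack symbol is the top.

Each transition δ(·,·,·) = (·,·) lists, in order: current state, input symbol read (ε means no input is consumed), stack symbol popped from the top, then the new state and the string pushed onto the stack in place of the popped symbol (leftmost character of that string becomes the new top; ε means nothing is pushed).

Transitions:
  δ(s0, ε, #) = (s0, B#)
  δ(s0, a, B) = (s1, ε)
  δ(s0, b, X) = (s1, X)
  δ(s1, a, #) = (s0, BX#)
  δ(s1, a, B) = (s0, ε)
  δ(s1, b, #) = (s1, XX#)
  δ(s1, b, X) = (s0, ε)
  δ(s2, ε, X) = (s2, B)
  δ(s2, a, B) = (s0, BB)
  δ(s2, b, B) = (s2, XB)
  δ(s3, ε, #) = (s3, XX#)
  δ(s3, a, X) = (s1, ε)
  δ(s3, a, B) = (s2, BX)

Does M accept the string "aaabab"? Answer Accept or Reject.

(s0, aaabab, #)
  ε-move, top #: go to s0, push B# → (s0, aaabab, B#)
  read a, top B: go to s1, push ε → (s1, aabab, #)
  read a, top #: go to s0, push BX# → (s0, abab, BX#)
  read a, top B: go to s1, push ε → (s1, bab, X#)
  read b, top X: go to s0, push ε → (s0, ab, #)
  ε-move, top #: go to s0, push B# → (s0, ab, B#)
  read a, top B: go to s1, push ε → (s1, b, #)
  read b, top #: go to s1, push XX# → (s1, ε, XX#)
All input consumed; state s1 ∈ F.

Accept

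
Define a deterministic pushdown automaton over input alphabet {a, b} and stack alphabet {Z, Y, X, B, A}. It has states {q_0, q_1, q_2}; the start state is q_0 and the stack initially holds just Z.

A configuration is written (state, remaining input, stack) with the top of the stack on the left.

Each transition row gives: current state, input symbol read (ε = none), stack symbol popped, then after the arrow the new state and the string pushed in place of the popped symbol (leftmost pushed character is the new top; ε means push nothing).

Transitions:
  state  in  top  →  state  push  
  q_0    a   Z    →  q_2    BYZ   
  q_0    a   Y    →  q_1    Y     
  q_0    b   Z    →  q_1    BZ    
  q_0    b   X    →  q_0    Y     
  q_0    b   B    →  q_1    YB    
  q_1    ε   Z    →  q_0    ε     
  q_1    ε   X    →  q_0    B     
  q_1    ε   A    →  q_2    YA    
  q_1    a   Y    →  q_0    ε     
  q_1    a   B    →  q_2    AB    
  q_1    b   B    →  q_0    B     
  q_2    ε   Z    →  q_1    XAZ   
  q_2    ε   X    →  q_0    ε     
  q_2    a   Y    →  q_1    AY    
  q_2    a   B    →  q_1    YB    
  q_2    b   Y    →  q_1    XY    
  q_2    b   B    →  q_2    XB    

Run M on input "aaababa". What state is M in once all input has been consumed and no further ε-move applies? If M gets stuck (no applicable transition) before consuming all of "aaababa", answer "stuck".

q_0

(q_0, aaababa, Z)
  read a, top Z: go to q_2, push BYZ → (q_2, aababa, BYZ)
  read a, top B: go to q_1, push YB → (q_1, ababa, YBYZ)
  read a, top Y: go to q_0, push ε → (q_0, baba, BYZ)
  read b, top B: go to q_1, push YB → (q_1, aba, YBYZ)
  read a, top Y: go to q_0, push ε → (q_0, ba, BYZ)
  read b, top B: go to q_1, push YB → (q_1, a, YBYZ)
  read a, top Y: go to q_0, push ε → (q_0, ε, BYZ)
All input consumed; M is in state q_0.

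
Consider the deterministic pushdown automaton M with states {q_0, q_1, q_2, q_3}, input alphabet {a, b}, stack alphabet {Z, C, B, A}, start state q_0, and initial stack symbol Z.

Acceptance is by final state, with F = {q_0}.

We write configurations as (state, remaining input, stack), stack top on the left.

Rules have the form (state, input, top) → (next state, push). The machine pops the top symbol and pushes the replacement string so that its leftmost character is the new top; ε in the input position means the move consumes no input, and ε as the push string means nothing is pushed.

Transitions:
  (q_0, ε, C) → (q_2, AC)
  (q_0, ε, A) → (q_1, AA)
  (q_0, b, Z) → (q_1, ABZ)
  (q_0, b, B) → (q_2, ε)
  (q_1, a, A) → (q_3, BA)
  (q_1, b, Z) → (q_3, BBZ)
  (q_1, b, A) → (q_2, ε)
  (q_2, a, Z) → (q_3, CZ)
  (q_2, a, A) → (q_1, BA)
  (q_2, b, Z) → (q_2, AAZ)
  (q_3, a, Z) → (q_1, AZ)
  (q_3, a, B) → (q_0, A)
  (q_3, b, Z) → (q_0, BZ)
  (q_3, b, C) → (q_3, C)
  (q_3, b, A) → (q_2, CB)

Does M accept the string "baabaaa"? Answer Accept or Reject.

(q_0, baabaaa, Z)
  read b, top Z: go to q_1, push ABZ → (q_1, aabaaa, ABZ)
  read a, top A: go to q_3, push BA → (q_3, abaaa, BABZ)
  read a, top B: go to q_0, push A → (q_0, baaa, AABZ)
  ε-move, top A: go to q_1, push AA → (q_1, baaa, AAABZ)
  read b, top A: go to q_2, push ε → (q_2, aaa, AABZ)
  read a, top A: go to q_1, push BA → (q_1, aa, BAABZ)
No transition applies at (q_1, aa, BAABZ); input not fully consumed.

Reject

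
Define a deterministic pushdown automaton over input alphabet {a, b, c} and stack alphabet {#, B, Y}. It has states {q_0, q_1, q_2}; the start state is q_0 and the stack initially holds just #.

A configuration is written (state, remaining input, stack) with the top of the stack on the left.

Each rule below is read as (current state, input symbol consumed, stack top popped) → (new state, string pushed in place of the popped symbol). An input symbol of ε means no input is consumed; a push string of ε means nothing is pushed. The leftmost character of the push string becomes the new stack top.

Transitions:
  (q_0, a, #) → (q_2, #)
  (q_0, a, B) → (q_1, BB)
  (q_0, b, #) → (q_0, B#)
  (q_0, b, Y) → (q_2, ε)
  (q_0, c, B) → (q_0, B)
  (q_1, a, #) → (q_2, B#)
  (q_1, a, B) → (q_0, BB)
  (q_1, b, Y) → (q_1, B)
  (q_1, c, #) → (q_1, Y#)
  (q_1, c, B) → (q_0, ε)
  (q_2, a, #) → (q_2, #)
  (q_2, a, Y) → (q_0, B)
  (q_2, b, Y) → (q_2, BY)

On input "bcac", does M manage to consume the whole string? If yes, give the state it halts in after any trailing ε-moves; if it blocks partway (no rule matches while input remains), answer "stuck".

q_0

(q_0, bcac, #)
  read b, top #: go to q_0, push B# → (q_0, cac, B#)
  read c, top B: go to q_0, push B → (q_0, ac, B#)
  read a, top B: go to q_1, push BB → (q_1, c, BB#)
  read c, top B: go to q_0, push ε → (q_0, ε, B#)
All input consumed; M is in state q_0.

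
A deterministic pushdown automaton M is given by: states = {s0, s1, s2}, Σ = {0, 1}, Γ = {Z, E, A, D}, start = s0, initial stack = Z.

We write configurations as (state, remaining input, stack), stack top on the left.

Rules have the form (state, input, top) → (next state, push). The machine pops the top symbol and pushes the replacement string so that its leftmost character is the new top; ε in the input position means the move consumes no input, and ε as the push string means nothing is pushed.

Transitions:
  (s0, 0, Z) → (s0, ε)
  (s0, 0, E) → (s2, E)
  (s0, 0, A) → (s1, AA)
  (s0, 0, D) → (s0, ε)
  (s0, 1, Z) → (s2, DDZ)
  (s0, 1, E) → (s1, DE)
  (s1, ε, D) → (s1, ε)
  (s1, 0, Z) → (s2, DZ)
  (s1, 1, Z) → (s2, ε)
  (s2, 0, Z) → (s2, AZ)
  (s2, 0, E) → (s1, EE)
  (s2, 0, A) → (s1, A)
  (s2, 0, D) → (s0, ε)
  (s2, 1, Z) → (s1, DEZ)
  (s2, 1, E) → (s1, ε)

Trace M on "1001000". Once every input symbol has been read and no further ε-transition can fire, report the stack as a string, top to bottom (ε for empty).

ε

(s0, 1001000, Z)
  read 1, top Z: go to s2, push DDZ → (s2, 001000, DDZ)
  read 0, top D: go to s0, push ε → (s0, 01000, DZ)
  read 0, top D: go to s0, push ε → (s0, 1000, Z)
  read 1, top Z: go to s2, push DDZ → (s2, 000, DDZ)
  read 0, top D: go to s0, push ε → (s0, 00, DZ)
  read 0, top D: go to s0, push ε → (s0, 0, Z)
  read 0, top Z: go to s0, push ε → (s0, ε, ε)
All input consumed in state s0 with stack ε.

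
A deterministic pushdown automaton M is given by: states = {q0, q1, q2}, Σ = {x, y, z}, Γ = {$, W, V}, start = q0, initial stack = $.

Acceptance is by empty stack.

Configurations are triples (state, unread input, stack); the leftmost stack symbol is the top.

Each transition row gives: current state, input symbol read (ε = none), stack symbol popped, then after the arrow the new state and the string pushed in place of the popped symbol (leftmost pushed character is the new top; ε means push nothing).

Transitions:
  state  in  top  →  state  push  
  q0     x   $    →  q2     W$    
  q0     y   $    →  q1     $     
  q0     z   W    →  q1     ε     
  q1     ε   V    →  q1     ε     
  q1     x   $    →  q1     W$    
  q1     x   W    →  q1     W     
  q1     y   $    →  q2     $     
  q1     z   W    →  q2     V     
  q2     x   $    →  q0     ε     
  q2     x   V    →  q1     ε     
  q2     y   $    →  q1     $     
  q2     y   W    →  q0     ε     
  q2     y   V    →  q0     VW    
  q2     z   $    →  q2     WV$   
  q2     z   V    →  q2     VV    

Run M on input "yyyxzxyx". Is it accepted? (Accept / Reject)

(q0, yyyxzxyx, $)
  read y, top $: go to q1, push $ → (q1, yyxzxyx, $)
  read y, top $: go to q2, push $ → (q2, yxzxyx, $)
  read y, top $: go to q1, push $ → (q1, xzxyx, $)
  read x, top $: go to q1, push W$ → (q1, zxyx, W$)
  read z, top W: go to q2, push V → (q2, xyx, V$)
  read x, top V: go to q1, push ε → (q1, yx, $)
  read y, top $: go to q2, push $ → (q2, x, $)
  read x, top $: go to q0, push ε → (q0, ε, ε)
All input consumed and the stack is empty.

Accept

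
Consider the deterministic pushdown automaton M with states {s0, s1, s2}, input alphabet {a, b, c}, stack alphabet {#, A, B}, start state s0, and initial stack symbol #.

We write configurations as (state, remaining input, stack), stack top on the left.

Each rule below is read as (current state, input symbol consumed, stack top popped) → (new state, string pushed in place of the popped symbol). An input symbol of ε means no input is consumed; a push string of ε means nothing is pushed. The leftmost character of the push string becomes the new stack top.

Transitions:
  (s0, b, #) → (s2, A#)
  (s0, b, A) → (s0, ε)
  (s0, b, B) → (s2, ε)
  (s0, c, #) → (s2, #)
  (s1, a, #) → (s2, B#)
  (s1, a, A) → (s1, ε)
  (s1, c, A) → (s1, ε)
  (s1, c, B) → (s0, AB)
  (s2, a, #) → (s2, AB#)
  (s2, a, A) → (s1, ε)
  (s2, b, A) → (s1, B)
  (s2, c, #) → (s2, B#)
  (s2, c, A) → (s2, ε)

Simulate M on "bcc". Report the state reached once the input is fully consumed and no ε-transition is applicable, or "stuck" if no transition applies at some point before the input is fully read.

(s0, bcc, #)
  read b, top #: go to s2, push A# → (s2, cc, A#)
  read c, top A: go to s2, push ε → (s2, c, #)
  read c, top #: go to s2, push B# → (s2, ε, B#)
All input consumed; M is in state s2.

s2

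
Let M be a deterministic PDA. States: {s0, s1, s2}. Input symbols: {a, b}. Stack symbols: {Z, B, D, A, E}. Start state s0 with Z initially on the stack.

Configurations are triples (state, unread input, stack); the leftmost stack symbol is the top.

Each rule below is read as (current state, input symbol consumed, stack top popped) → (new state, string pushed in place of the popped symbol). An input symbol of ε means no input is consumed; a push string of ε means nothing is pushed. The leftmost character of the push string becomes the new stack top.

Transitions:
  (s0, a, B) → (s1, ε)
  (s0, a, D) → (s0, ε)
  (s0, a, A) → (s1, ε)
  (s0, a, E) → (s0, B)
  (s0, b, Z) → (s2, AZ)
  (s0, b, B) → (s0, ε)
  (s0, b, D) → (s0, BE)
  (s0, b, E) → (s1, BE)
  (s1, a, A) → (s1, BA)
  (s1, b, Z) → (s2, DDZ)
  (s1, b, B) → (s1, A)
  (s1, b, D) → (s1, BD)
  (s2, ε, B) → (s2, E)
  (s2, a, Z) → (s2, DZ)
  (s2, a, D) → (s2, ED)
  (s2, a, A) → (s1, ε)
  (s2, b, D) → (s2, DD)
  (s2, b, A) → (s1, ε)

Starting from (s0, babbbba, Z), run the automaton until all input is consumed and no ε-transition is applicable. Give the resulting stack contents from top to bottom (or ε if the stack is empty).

EDDDDDZ

(s0, babbbba, Z) ⊢ (s2, abbbba, AZ) ⊢ (s1, bbbba, Z) ⊢ (s2, bbba, DDZ) ⊢ (s2, bba, DDDZ) ⊢ (s2, ba, DDDDZ) ⊢ (s2, a, DDDDDZ) ⊢ (s2, ε, EDDDDDZ)
All input consumed in state s2 with stack EDDDDDZ.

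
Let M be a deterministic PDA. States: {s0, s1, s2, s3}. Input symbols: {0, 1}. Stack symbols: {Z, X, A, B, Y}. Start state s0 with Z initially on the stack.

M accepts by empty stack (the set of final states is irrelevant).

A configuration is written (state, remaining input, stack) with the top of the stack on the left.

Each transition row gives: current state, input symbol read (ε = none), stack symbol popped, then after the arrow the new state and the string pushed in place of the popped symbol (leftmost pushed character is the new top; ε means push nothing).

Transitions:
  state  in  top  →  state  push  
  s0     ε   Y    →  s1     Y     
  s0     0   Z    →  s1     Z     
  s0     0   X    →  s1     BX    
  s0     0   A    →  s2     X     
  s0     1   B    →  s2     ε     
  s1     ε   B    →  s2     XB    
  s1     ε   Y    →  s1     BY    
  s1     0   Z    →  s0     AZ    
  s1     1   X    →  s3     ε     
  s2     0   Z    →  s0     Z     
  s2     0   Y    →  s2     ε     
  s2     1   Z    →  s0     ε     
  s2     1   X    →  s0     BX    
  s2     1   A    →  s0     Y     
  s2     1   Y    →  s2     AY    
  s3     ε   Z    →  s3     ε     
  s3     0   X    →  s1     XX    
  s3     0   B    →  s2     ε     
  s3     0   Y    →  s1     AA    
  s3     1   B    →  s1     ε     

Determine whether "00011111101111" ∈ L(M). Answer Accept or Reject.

(s0, 00011111101111, Z)
  read 0, top Z: go to s1, push Z → (s1, 0011111101111, Z)
  read 0, top Z: go to s0, push AZ → (s0, 011111101111, AZ)
  read 0, top A: go to s2, push X → (s2, 11111101111, XZ)
  read 1, top X: go to s0, push BX → (s0, 1111101111, BXZ)
  read 1, top B: go to s2, push ε → (s2, 111101111, XZ)
  read 1, top X: go to s0, push BX → (s0, 11101111, BXZ)
  read 1, top B: go to s2, push ε → (s2, 1101111, XZ)
  read 1, top X: go to s0, push BX → (s0, 101111, BXZ)
  read 1, top B: go to s2, push ε → (s2, 01111, XZ)
No transition applies at (s2, 01111, XZ); input not fully consumed.

Reject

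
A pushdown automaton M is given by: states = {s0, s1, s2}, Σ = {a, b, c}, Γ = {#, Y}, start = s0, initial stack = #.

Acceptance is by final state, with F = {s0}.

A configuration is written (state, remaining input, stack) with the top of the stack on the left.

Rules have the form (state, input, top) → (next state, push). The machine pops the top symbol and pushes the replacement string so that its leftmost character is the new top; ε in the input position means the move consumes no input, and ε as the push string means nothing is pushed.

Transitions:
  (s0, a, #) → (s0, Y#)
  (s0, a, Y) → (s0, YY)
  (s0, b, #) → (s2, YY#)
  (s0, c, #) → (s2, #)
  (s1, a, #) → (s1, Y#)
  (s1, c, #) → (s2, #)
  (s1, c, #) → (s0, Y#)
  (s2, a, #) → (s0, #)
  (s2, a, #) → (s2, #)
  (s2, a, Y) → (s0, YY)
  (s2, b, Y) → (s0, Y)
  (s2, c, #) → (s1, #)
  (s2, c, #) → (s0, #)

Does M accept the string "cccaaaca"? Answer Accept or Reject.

Accept

One accepting computation: (s0, cccaaaca, #) ⊢ (s2, ccaaaca, #) ⊢ (s1, caaaca, #) ⊢ (s2, aaaca, #) ⊢ (s2, aaca, #) ⊢ (s2, aca, #) ⊢ (s0, ca, #) ⊢ (s2, a, #) ⊢ (s0, ε, #)
All input consumed and state s0 ∈ F.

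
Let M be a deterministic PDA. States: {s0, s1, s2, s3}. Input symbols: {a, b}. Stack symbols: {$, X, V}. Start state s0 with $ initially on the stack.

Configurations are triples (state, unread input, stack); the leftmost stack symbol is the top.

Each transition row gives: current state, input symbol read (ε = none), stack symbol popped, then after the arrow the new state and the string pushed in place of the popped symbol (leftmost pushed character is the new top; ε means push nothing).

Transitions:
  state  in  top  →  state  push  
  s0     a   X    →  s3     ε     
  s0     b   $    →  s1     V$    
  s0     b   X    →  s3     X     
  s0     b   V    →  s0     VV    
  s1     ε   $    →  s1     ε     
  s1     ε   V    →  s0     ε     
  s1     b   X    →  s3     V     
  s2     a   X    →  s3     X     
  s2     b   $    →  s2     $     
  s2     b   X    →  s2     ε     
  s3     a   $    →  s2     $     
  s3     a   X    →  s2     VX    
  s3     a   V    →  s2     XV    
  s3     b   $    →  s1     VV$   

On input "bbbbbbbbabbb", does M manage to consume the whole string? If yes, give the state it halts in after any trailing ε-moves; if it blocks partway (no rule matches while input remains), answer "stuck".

stuck

(s0, bbbbbbbbabbb, $)
  read b, top $: go to s1, push V$ → (s1, bbbbbbbabbb, V$)
  ε-move, top V: go to s0, push ε → (s0, bbbbbbbabbb, $)
  read b, top $: go to s1, push V$ → (s1, bbbbbbabbb, V$)
  ε-move, top V: go to s0, push ε → (s0, bbbbbbabbb, $)
  read b, top $: go to s1, push V$ → (s1, bbbbbabbb, V$)
  ε-move, top V: go to s0, push ε → (s0, bbbbbabbb, $)
  read b, top $: go to s1, push V$ → (s1, bbbbabbb, V$)
  ε-move, top V: go to s0, push ε → (s0, bbbbabbb, $)
  read b, top $: go to s1, push V$ → (s1, bbbabbb, V$)
  ε-move, top V: go to s0, push ε → (s0, bbbabbb, $)
  read b, top $: go to s1, push V$ → (s1, bbabbb, V$)
  ε-move, top V: go to s0, push ε → (s0, bbabbb, $)
  read b, top $: go to s1, push V$ → (s1, babbb, V$)
  ε-move, top V: go to s0, push ε → (s0, babbb, $)
  read b, top $: go to s1, push V$ → (s1, abbb, V$)
  ε-move, top V: go to s0, push ε → (s0, abbb, $)
No transition for (s0, a, top $); M blocks with input abbb remaining.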